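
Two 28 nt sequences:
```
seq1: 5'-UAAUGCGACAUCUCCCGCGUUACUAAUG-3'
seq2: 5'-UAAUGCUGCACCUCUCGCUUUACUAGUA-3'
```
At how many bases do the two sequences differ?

7

The sequences differ at bases 7, 8, 11, 15, 19, 26, 28 (1-based) — 7 in total.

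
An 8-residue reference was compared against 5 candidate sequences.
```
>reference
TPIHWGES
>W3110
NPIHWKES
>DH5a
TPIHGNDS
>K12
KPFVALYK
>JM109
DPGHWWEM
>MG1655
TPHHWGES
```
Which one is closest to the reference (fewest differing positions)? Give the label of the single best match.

Hamming distances to reference — W3110: 2; DH5a: 3; K12: 7; JM109: 4; MG1655: 1.
Smallest is MG1655 with 1 mismatch.

MG1655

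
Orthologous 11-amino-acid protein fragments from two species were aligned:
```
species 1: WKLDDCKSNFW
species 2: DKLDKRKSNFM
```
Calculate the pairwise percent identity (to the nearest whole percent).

4 positions differ (1, 5, 6, 11), so 7 of 11 match: 7/11 = 63.64%.

64%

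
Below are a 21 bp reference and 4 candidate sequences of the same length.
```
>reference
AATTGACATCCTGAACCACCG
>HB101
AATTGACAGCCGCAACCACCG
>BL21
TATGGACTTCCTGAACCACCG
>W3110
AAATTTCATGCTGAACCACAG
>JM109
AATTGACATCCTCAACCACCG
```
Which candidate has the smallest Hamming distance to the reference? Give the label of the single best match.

JM109

HB101 differs at 3 positions; BL21 differs at 3 positions; W3110 differs at 5 positions; JM109 differs at 1 position. The closest is JM109.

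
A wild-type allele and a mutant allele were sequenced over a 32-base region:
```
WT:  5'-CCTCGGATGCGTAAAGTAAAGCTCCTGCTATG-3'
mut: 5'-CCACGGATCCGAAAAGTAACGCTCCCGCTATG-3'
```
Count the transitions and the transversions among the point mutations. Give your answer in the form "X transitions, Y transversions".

1 transition, 4 transversions

Transitions (purine↔purine or pyrimidine↔pyrimidine): 26 T→C.
Transversions (purine↔pyrimidine): 3 T→A, 9 G→C, 12 T→A, 20 A→C.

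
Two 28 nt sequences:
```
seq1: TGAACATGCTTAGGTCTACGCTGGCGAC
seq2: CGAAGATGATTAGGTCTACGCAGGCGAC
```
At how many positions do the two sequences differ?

Comparing position by position, 4 positions differ: 1 (T/C), 5 (C/G), 9 (C/A), 22 (T/A).

4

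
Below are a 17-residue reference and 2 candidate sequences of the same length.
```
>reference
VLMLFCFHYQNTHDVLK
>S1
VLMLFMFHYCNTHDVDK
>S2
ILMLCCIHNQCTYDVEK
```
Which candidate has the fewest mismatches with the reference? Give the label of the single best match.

S1

Hamming distances to reference — S1: 3; S2: 7.
Smallest is S1 with 3 mismatches.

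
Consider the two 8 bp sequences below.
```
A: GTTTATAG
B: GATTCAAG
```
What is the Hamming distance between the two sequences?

3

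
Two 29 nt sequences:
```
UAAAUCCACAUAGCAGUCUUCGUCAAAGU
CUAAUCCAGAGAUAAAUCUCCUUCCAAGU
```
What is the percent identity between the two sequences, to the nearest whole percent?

66%

Mismatches at positions 1, 2, 9, 11, 13, 14, 16, 20, 22, 25 (1-based): 10 of 29.
Identical positions: 19/29 = 65.52% → 66%.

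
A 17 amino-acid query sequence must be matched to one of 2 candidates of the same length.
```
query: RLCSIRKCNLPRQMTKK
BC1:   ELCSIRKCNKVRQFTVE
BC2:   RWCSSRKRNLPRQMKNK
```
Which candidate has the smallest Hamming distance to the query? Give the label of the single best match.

Hamming distances to query — BC1: 6; BC2: 5.
Smallest is BC2 with 5 mismatches.

BC2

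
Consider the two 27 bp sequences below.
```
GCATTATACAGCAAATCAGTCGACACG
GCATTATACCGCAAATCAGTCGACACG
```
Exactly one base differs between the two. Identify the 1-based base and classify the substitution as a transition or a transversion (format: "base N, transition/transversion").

Base 10 changes A→C. A is a purine and C is a pyrimidine, so this is a transversion.

base 10, transversion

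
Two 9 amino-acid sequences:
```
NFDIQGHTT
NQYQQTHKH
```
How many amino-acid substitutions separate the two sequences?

Comparing position by position, 6 positions differ: 2 (F/Q), 3 (D/Y), 4 (I/Q), 6 (G/T), 8 (T/K), 9 (T/H).

6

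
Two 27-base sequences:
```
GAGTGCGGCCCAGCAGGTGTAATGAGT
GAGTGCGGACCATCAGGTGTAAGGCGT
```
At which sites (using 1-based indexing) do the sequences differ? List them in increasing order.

Differences at site 9 (C→A), site 13 (G→T), site 23 (T→G), site 25 (A→C).

9, 13, 23, 25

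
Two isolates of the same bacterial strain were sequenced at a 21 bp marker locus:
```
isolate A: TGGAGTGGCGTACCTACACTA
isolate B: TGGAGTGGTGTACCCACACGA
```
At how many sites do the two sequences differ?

3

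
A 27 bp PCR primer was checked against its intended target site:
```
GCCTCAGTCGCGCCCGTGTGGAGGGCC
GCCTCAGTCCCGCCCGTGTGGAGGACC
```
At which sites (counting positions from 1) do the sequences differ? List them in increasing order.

10, 25

Scanning 1-based: 10: G/C; 25: G/A.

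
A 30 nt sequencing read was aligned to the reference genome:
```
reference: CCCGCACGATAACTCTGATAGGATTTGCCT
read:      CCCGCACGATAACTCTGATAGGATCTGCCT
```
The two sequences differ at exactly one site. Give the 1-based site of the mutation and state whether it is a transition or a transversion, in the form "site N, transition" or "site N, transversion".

site 25, transition

Site 25 changes T→C. T is a pyrimidine and C is a pyrimidine, so this is a transition.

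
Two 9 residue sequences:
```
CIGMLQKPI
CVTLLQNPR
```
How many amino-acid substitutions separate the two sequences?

5

Comparing position by position, 5 positions differ: 2 (I/V), 3 (G/T), 4 (M/L), 7 (K/N), 9 (I/R).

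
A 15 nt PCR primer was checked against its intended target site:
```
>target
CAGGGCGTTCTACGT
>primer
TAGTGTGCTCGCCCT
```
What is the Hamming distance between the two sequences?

7

Comparing position by position, 7 sites differ: 1 (C/T), 4 (G/T), 6 (C/T), 8 (T/C), 11 (T/G), 12 (A/C), 14 (G/C).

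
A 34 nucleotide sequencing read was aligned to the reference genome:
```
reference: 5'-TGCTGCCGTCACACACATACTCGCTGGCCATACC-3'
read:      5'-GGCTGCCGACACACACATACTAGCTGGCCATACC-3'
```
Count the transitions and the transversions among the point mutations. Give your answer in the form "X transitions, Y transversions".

0 transitions, 3 transversions

Mismatches (1-based):
site 1: T→G (pyrimidine→purine, transversion)
site 9: T→A (pyrimidine→purine, transversion)
site 22: C→A (pyrimidine→purine, transversion)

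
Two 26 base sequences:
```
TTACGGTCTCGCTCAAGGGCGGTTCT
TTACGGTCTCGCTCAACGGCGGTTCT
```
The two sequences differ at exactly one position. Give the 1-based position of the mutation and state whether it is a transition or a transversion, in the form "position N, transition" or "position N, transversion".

The sequences differ only at position 17: G→C (purine→pyrimidine), a transversion.

position 17, transversion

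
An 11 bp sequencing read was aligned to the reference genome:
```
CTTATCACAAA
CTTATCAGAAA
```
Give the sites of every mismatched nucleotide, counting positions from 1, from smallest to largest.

Scanning 1-based: 8: C/G.

8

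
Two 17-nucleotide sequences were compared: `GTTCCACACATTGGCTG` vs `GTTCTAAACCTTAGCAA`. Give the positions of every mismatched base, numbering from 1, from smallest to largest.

5, 7, 10, 13, 16, 17

Differences at position 5 (C→T), position 7 (C→A), position 10 (A→C), position 13 (G→A), position 16 (T→A), position 17 (G→A).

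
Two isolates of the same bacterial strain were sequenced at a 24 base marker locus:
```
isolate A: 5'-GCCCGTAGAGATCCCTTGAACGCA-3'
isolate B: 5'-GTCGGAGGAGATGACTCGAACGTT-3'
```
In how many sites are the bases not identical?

Comparing position by position, 9 sites differ: 2 (C/T), 4 (C/G), 6 (T/A), 7 (A/G), 13 (C/G), 14 (C/A), 17 (T/C), 23 (C/T), 24 (A/T).

9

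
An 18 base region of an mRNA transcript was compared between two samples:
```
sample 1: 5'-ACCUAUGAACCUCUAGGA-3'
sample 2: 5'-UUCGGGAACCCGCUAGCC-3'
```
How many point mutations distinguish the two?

Comparing position by position, 10 sites differ: 1 (A/U), 2 (C/U), 4 (U/G), 5 (A/G), 6 (U/G), 7 (G/A), 9 (A/C), 12 (U/G), 17 (G/C), 18 (A/C).

10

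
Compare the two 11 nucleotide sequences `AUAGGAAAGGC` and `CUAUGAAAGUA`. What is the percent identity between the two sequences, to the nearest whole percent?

64%

4 positions differ (1, 4, 10, 11), so 7 of 11 match: 7/11 = 63.64%.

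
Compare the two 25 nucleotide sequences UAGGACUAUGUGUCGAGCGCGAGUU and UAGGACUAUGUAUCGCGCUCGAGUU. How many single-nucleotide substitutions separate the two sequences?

3

The sequences differ at positions 12, 16, 19 (1-based) — 3 in total.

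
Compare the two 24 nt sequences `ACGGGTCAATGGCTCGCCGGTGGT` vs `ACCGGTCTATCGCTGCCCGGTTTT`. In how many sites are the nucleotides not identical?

Comparing position by position, 7 sites differ: 3 (G/C), 8 (A/T), 11 (G/C), 15 (C/G), 16 (G/C), 22 (G/T), 23 (G/T).

7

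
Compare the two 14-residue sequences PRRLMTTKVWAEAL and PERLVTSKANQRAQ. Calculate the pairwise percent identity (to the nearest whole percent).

43%

Mismatches at positions 2, 5, 7, 9, 10, 11, 12, 14 (1-based): 8 of 14.
Identical positions: 6/14 = 42.86% → 43%.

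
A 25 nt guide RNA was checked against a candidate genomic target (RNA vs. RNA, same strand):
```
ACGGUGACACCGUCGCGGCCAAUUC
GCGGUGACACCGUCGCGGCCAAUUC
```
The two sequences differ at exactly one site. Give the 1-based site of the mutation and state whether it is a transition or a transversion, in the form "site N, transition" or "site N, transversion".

site 1, transition

Site 1 changes A→G. A is a purine and G is a purine, so this is a transition.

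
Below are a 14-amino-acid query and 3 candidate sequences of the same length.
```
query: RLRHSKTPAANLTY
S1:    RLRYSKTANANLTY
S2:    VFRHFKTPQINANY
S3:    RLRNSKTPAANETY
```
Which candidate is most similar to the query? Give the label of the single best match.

S3

S1 differs at 3 residues; S2 differs at 7 residues; S3 differs at 2 residues. The closest is S3.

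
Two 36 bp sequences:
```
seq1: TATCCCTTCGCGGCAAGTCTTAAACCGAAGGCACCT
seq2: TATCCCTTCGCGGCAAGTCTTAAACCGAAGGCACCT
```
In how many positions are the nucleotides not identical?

No positions differ; the sequences are identical.

0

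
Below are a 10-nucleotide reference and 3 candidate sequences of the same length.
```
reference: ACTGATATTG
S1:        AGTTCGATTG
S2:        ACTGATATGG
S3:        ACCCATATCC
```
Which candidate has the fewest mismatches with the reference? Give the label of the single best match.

Hamming distances to reference — S1: 4; S2: 1; S3: 4.
Smallest is S2 with 1 mismatch.

S2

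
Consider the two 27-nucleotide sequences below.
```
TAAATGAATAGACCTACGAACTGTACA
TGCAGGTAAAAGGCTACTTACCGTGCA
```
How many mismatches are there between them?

12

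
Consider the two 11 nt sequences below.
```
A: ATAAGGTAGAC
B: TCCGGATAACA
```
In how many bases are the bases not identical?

Comparing position by position, 8 bases differ: 1 (A/T), 2 (T/C), 3 (A/C), 4 (A/G), 6 (G/A), 9 (G/A), 10 (A/C), 11 (C/A).

8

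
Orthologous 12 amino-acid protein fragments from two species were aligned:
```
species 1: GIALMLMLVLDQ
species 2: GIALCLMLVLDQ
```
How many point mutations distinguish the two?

Mismatches (1-based): position 5: M→C.

1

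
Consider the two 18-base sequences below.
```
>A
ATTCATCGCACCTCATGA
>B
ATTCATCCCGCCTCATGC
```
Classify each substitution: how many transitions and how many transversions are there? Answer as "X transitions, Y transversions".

Mismatches (1-based):
position 8: G→C (purine→pyrimidine, transversion)
position 10: A→G (purine→purine, transition)
position 18: A→C (purine→pyrimidine, transversion)

1 transition, 2 transversions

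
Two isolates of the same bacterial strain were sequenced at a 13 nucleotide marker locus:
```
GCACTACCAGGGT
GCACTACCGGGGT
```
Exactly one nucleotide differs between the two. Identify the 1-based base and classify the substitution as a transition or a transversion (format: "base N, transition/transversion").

Base 9 changes A→G. A is a purine and G is a purine, so this is a transition.

base 9, transition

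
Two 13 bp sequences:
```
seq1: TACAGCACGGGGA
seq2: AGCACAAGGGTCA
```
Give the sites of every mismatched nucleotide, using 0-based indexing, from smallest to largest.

Differences at site 0 (T→A), site 1 (A→G), site 4 (G→C), site 5 (C→A), site 7 (C→G), site 10 (G→T), site 11 (G→C).

0, 1, 4, 5, 7, 10, 11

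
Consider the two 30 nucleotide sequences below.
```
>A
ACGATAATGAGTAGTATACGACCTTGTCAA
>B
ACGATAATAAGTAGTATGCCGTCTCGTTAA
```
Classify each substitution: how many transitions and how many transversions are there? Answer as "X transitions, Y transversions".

Mismatches (1-based):
position 9: G→A (purine→purine, transition)
position 18: A→G (purine→purine, transition)
position 20: G→C (purine→pyrimidine, transversion)
position 21: A→G (purine→purine, transition)
position 22: C→T (pyrimidine→pyrimidine, transition)
position 25: T→C (pyrimidine→pyrimidine, transition)
position 28: C→T (pyrimidine→pyrimidine, transition)

6 transitions, 1 transversion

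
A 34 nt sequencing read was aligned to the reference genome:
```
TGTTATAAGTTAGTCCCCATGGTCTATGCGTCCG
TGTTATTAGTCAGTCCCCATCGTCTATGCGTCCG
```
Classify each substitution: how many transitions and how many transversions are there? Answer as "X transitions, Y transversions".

1 transition, 2 transversions

Mismatches (1-based):
site 7: A→T (purine→pyrimidine, transversion)
site 11: T→C (pyrimidine→pyrimidine, transition)
site 21: G→C (purine→pyrimidine, transversion)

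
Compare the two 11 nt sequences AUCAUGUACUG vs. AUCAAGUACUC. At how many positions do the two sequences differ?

2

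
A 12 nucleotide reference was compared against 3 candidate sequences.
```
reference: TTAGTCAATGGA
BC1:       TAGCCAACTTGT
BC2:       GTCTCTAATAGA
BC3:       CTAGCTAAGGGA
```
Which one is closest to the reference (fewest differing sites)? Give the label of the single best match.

Hamming distances to reference — BC1: 8; BC2: 6; BC3: 4.
Smallest is BC3 with 4 mismatches.

BC3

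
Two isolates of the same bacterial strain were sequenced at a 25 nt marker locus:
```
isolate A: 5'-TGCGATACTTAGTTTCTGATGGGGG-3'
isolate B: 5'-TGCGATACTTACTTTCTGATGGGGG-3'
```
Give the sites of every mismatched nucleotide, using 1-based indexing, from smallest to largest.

Scanning 1-based: 12: G/C.

12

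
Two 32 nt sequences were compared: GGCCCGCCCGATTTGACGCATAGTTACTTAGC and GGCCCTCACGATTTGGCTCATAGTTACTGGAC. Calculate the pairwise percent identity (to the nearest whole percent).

78%

7 positions differ (6, 8, 16, 18, 29, 30, 31), so 25 of 32 match: 25/32 = 78.12%.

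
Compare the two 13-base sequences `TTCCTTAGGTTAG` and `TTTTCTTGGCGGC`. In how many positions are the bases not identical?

8

Comparing position by position, 8 positions differ: 3 (C/T), 4 (C/T), 5 (T/C), 7 (A/T), 10 (T/C), 11 (T/G), 12 (A/G), 13 (G/C).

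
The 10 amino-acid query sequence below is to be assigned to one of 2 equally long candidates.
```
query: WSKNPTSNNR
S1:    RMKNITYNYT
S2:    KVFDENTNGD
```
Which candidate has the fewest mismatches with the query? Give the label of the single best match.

S1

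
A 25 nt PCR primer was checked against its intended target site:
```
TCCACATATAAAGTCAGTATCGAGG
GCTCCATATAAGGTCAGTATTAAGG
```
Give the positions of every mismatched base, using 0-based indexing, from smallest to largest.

Differences at position 0 (T→G), position 2 (C→T), position 3 (A→C), position 11 (A→G), position 20 (C→T), position 21 (G→A).

0, 2, 3, 11, 20, 21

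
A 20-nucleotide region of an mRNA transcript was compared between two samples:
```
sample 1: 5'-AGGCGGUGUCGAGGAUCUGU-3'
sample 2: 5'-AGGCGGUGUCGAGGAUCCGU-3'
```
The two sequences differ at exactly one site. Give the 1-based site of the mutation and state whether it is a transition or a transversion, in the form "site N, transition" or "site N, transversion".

site 18, transition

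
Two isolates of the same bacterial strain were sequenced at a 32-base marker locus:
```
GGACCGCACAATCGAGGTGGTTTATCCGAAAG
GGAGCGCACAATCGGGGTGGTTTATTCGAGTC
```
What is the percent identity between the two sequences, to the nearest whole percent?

81%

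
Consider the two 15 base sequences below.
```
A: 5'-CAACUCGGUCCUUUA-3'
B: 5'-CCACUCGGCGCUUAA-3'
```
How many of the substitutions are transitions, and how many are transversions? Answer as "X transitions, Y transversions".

1 transition, 3 transversions

Transitions (purine↔purine or pyrimidine↔pyrimidine): 9 U→C.
Transversions (purine↔pyrimidine): 2 A→C, 10 C→G, 14 U→A.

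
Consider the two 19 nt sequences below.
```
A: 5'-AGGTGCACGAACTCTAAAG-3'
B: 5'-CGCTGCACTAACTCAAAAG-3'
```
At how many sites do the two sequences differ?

Mismatches (1-based): site 1: A→C; site 3: G→C; site 9: G→T; site 15: T→A.

4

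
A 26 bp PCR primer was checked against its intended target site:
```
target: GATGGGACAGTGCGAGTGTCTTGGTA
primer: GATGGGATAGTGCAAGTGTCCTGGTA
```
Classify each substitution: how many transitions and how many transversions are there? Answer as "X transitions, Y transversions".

Mismatches (1-based):
position 8: C→T (pyrimidine→pyrimidine, transition)
position 14: G→A (purine→purine, transition)
position 21: T→C (pyrimidine→pyrimidine, transition)

3 transitions, 0 transversions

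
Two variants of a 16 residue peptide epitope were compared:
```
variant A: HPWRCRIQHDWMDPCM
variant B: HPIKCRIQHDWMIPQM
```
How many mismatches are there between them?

4

Comparing position by position, 4 positions differ: 3 (W/I), 4 (R/K), 13 (D/I), 15 (C/Q).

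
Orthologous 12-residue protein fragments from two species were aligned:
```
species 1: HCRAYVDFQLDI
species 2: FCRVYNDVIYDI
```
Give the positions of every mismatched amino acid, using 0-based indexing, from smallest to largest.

0, 3, 5, 7, 8, 9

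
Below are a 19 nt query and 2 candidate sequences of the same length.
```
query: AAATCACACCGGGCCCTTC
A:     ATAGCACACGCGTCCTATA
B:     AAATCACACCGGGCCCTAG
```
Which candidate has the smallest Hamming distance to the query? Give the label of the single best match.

B

Hamming distances to query — A: 8; B: 2.
Smallest is B with 2 mismatches.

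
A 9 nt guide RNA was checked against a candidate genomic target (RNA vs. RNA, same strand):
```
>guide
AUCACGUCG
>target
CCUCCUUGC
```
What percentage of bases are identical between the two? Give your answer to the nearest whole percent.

Mismatches at positions 1, 2, 3, 4, 6, 8, 9 (1-based): 7 of 9.
Identical positions: 2/9 = 22.22% → 22%.

22%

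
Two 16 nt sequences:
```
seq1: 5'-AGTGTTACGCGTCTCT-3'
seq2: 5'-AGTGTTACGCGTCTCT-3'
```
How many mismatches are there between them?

0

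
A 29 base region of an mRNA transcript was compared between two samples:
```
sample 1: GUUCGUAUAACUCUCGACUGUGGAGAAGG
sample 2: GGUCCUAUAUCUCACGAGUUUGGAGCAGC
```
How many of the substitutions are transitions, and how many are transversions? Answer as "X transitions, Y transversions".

0 transitions, 8 transversions

Mismatches (1-based):
position 2: U→G (pyrimidine→purine, transversion)
position 5: G→C (purine→pyrimidine, transversion)
position 10: A→U (purine→pyrimidine, transversion)
position 14: U→A (pyrimidine→purine, transversion)
position 18: C→G (pyrimidine→purine, transversion)
position 20: G→U (purine→pyrimidine, transversion)
position 26: A→C (purine→pyrimidine, transversion)
position 29: G→C (purine→pyrimidine, transversion)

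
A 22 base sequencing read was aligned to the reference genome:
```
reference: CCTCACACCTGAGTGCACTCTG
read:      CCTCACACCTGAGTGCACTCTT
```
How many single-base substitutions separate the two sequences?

1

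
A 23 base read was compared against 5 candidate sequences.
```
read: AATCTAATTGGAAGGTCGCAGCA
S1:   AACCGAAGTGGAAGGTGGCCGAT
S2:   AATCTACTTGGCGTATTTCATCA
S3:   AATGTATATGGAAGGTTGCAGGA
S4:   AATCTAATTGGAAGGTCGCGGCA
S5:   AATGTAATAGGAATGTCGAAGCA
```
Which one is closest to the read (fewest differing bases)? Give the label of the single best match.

S4

S1 differs at 7 bases; S2 differs at 8 bases; S3 differs at 5 bases; S4 differs at 1 base; S5 differs at 4 bases. The closest is S4.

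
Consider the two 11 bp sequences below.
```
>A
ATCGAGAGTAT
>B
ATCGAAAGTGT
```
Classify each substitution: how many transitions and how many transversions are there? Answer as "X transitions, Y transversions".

Transitions (purine↔purine or pyrimidine↔pyrimidine): 6 G→A, 10 A→G.
Transversions (purine↔pyrimidine): none.

2 transitions, 0 transversions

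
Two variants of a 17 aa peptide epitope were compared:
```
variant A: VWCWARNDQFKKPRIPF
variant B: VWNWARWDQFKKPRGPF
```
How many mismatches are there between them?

3

The sequences differ at residues 3, 7, 15 (1-based) — 3 in total.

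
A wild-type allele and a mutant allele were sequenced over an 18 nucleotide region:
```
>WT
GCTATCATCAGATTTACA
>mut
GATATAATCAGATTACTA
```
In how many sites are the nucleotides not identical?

5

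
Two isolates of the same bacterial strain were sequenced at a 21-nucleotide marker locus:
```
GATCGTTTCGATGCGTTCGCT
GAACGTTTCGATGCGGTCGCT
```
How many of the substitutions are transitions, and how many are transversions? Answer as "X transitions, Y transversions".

0 transitions, 2 transversions

Mismatches (1-based):
base 3: T→A (pyrimidine→purine, transversion)
base 16: T→G (pyrimidine→purine, transversion)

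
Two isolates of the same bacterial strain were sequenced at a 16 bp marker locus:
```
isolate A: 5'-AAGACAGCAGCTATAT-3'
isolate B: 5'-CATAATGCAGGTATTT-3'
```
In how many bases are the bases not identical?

The sequences differ at bases 1, 3, 5, 6, 11, 15 (1-based) — 6 in total.

6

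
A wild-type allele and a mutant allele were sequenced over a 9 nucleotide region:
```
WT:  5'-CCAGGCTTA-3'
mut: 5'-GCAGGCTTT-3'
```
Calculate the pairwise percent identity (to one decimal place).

77.8%

Mismatches at positions 1, 9 (1-based): 2 of 9.
Identical positions: 7/9 = 77.78% → 77.8%.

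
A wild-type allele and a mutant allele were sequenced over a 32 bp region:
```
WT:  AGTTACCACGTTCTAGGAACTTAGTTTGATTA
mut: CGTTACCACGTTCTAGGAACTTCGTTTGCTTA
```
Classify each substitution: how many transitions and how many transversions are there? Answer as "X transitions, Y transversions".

0 transitions, 3 transversions

Transitions (purine↔purine or pyrimidine↔pyrimidine): none.
Transversions (purine↔pyrimidine): 1 A→C, 23 A→C, 29 A→C.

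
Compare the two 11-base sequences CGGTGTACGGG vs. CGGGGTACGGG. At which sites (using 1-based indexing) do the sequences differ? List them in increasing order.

Scanning 1-based: 4: T/G.

4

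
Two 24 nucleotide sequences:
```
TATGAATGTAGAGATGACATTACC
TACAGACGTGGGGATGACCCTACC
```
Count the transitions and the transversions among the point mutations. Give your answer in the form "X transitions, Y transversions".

7 transitions, 1 transversion

Transitions (purine↔purine or pyrimidine↔pyrimidine): 3 T→C, 4 G→A, 5 A→G, 7 T→C, 10 A→G, 12 A→G, 20 T→C.
Transversions (purine↔pyrimidine): 19 A→C.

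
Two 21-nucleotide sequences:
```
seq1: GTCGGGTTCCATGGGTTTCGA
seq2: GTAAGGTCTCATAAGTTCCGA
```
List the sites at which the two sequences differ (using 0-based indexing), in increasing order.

2, 3, 7, 8, 12, 13, 17

Differences at site 2 (C→A), site 3 (G→A), site 7 (T→C), site 8 (C→T), site 12 (G→A), site 13 (G→A), site 17 (T→C).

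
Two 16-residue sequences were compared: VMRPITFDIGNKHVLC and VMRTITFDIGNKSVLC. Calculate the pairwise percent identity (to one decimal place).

87.5%

Mismatches at positions 4, 13 (1-based): 2 of 16.
Identical positions: 14/16 = 87.5% → 87.5%.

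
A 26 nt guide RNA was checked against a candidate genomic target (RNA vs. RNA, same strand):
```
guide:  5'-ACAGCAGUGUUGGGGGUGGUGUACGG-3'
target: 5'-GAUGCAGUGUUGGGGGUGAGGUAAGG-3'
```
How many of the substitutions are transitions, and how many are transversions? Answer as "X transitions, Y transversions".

Transitions (purine↔purine or pyrimidine↔pyrimidine): 1 A→G, 19 G→A.
Transversions (purine↔pyrimidine): 2 C→A, 3 A→U, 20 U→G, 24 C→A.

2 transitions, 4 transversions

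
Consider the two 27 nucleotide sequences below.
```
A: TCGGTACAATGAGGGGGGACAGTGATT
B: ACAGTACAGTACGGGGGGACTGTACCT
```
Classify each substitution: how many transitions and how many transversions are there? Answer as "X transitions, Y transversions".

5 transitions, 4 transversions

Mismatches (1-based):
site 1: T→A (pyrimidine→purine, transversion)
site 3: G→A (purine→purine, transition)
site 9: A→G (purine→purine, transition)
site 11: G→A (purine→purine, transition)
site 12: A→C (purine→pyrimidine, transversion)
site 21: A→T (purine→pyrimidine, transversion)
site 24: G→A (purine→purine, transition)
site 25: A→C (purine→pyrimidine, transversion)
site 26: T→C (pyrimidine→pyrimidine, transition)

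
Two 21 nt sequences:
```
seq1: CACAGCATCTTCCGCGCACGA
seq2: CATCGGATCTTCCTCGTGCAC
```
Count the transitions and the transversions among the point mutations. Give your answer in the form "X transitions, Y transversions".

Mismatches (1-based):
base 3: C→T (pyrimidine→pyrimidine, transition)
base 4: A→C (purine→pyrimidine, transversion)
base 6: C→G (pyrimidine→purine, transversion)
base 14: G→T (purine→pyrimidine, transversion)
base 17: C→T (pyrimidine→pyrimidine, transition)
base 18: A→G (purine→purine, transition)
base 20: G→A (purine→purine, transition)
base 21: A→C (purine→pyrimidine, transversion)

4 transitions, 4 transversions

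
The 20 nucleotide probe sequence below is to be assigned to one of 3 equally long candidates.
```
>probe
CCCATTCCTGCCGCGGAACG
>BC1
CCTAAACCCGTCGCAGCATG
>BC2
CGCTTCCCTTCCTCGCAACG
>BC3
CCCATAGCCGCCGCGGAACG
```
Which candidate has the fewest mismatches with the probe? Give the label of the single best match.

BC3

Hamming distances to probe — BC1: 8; BC2: 6; BC3: 3.
Smallest is BC3 with 3 mismatches.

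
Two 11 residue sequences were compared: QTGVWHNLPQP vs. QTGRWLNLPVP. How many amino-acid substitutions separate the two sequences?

The sequences differ at positions 4, 6, 10 (1-based) — 3 in total.

3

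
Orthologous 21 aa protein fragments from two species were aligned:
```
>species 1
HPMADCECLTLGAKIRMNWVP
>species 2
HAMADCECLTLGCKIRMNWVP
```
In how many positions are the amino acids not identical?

2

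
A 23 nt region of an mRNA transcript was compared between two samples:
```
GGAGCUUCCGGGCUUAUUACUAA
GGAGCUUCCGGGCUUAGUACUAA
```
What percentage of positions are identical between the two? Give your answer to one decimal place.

95.7%

1 position differs (17), so 22 of 23 match: 22/23 = 95.65%.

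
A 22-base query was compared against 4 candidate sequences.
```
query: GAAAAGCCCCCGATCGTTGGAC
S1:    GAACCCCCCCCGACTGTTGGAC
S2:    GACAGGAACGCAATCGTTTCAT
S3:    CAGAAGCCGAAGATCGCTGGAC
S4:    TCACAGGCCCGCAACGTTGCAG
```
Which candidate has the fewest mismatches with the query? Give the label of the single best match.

S1

Hamming distances to query — S1: 5; S2: 9; S3: 6; S4: 9.
Smallest is S1 with 5 mismatches.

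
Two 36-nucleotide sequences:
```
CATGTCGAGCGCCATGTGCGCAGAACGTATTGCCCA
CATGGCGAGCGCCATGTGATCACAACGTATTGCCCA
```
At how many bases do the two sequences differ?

4

Comparing position by position, 4 bases differ: 5 (T/G), 19 (C/A), 20 (G/T), 23 (G/C).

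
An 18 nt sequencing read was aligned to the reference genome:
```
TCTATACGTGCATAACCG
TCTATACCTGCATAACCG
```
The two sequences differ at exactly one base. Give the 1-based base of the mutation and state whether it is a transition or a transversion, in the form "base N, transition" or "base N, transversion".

Base 8 changes G→C. G is a purine and C is a pyrimidine, so this is a transversion.

base 8, transversion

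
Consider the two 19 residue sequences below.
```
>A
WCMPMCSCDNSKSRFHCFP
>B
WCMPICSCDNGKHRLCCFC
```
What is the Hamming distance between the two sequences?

6

The sequences differ at positions 5, 11, 13, 15, 16, 19 (1-based) — 6 in total.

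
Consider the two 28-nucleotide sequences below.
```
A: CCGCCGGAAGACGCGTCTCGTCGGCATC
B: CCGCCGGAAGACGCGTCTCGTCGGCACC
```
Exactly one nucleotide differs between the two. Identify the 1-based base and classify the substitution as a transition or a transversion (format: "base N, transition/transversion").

base 27, transition

Base 27 changes T→C. T is a pyrimidine and C is a pyrimidine, so this is a transition.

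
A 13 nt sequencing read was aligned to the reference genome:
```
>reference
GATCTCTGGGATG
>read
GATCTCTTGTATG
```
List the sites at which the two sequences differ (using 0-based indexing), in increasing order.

7, 9

Scanning 0-based: 7: G/T; 9: G/T.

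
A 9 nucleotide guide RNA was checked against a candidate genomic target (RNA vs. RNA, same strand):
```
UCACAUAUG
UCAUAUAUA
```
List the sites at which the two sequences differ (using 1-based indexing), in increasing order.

Scanning 1-based: 4: C/U; 9: G/A.

4, 9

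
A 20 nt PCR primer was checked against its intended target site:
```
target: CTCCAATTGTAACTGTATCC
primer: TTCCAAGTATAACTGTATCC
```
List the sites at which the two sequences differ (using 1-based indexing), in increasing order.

Differences at site 1 (C→T), site 7 (T→G), site 9 (G→A).

1, 7, 9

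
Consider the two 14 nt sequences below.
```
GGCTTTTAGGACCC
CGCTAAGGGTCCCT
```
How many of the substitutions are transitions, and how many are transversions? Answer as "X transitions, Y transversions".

2 transitions, 6 transversions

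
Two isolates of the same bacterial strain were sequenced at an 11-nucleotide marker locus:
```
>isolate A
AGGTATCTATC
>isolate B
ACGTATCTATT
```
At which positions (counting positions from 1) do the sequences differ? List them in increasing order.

Differences at position 2 (G→C), position 11 (C→T).

2, 11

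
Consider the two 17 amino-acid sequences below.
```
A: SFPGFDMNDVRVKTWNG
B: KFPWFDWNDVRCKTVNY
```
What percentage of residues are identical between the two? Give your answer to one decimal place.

64.7%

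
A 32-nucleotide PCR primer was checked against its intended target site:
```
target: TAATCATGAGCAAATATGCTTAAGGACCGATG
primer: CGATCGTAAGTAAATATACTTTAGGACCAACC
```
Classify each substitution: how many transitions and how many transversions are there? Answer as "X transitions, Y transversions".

8 transitions, 2 transversions

Transitions (purine↔purine or pyrimidine↔pyrimidine): 1 T→C, 2 A→G, 6 A→G, 8 G→A, 11 C→T, 18 G→A, 29 G→A, 31 T→C.
Transversions (purine↔pyrimidine): 22 A→T, 32 G→C.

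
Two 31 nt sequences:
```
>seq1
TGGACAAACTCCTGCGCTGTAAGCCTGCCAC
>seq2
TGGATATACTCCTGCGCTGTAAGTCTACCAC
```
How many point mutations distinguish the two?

Mismatches (1-based): position 5: C→T; position 7: A→T; position 24: C→T; position 27: G→A.

4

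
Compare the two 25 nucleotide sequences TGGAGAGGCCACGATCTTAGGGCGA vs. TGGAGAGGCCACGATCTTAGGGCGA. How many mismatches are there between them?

0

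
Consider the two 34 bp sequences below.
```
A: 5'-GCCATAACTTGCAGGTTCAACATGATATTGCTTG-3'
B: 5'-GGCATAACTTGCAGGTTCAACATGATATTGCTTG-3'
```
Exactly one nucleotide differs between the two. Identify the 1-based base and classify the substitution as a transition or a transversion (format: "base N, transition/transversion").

Base 2 changes C→G. C is a pyrimidine and G is a purine, so this is a transversion.

base 2, transversion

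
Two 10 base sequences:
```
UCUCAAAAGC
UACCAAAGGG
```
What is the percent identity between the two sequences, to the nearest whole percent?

60%

4 positions differ (2, 3, 8, 10), so 6 of 10 match: 6/10 = 60%.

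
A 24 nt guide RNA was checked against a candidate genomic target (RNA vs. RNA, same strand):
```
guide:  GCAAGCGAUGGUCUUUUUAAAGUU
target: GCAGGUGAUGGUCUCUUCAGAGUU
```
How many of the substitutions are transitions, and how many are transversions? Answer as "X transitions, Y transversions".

5 transitions, 0 transversions

Mismatches (1-based):
base 4: A→G (purine→purine, transition)
base 6: C→U (pyrimidine→pyrimidine, transition)
base 15: U→C (pyrimidine→pyrimidine, transition)
base 18: U→C (pyrimidine→pyrimidine, transition)
base 20: A→G (purine→purine, transition)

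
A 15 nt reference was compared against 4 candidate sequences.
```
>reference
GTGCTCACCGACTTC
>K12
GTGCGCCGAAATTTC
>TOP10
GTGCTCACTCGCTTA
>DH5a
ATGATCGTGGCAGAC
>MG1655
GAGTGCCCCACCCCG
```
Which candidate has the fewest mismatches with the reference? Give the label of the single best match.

Hamming distances to reference — K12: 6; TOP10: 4; DH5a: 9; MG1655: 9.
Smallest is TOP10 with 4 mismatches.

TOP10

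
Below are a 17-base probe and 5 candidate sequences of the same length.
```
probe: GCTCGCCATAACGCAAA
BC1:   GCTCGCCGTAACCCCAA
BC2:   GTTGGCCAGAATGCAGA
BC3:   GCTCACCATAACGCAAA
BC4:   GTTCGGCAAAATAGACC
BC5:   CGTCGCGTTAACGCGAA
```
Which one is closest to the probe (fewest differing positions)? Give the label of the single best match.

BC3

BC1 differs at 3 positions; BC2 differs at 5 positions; BC3 differs at 1 position; BC4 differs at 8 positions; BC5 differs at 5 positions. The closest is BC3.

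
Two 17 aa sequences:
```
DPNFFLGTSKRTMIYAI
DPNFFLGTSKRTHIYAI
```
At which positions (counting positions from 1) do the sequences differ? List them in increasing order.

Differences at position 13 (M→H).

13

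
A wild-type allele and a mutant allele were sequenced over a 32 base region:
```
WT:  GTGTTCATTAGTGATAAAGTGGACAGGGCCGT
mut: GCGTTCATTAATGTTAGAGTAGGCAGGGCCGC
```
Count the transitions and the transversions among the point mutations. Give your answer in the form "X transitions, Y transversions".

Mismatches (1-based):
position 2: T→C (pyrimidine→pyrimidine, transition)
position 11: G→A (purine→purine, transition)
position 14: A→T (purine→pyrimidine, transversion)
position 17: A→G (purine→purine, transition)
position 21: G→A (purine→purine, transition)
position 23: A→G (purine→purine, transition)
position 32: T→C (pyrimidine→pyrimidine, transition)

6 transitions, 1 transversion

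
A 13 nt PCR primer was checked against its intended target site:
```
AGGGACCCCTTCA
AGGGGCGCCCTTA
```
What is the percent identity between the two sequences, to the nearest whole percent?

Mismatches at positions 5, 7, 10, 12 (1-based): 4 of 13.
Identical positions: 9/13 = 69.23% → 69%.

69%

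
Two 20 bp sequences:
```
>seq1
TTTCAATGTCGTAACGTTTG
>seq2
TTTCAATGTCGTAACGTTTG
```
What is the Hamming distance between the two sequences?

The two sequences are identical at every position.

0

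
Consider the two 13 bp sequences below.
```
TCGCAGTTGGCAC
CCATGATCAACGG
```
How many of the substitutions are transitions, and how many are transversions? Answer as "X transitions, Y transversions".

Mismatches (1-based):
position 1: T→C (pyrimidine→pyrimidine, transition)
position 3: G→A (purine→purine, transition)
position 4: C→T (pyrimidine→pyrimidine, transition)
position 5: A→G (purine→purine, transition)
position 6: G→A (purine→purine, transition)
position 8: T→C (pyrimidine→pyrimidine, transition)
position 9: G→A (purine→purine, transition)
position 10: G→A (purine→purine, transition)
position 12: A→G (purine→purine, transition)
position 13: C→G (pyrimidine→purine, transversion)

9 transitions, 1 transversion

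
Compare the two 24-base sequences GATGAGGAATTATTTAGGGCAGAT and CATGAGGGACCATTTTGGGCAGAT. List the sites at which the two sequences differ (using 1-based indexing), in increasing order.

Scanning 1-based: 1: G/C; 8: A/G; 10: T/C; 11: T/C; 16: A/T.

1, 8, 10, 11, 16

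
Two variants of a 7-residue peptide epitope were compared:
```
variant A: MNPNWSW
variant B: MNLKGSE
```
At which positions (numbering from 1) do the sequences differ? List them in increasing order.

Differences at position 3 (P→L), position 4 (N→K), position 5 (W→G), position 7 (W→E).

3, 4, 5, 7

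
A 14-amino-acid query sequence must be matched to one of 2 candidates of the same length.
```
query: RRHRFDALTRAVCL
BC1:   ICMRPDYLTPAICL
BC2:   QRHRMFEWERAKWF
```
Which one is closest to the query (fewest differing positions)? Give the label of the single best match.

BC1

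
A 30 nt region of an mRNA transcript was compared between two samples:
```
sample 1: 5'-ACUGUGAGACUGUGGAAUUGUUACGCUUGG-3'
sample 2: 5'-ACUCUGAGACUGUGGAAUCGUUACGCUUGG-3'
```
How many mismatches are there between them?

2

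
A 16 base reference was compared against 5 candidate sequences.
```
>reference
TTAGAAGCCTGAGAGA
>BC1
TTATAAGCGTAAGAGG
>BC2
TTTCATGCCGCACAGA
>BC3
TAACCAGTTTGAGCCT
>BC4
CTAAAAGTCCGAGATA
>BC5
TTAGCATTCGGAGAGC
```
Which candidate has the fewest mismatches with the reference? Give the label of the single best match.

BC1

BC1 differs at 4 positions; BC2 differs at 6 positions; BC3 differs at 8 positions; BC4 differs at 5 positions; BC5 differs at 5 positions. The closest is BC1.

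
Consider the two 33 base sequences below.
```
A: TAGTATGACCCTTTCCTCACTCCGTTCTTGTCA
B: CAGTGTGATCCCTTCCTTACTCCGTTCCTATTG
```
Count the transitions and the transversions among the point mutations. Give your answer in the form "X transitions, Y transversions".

9 transitions, 0 transversions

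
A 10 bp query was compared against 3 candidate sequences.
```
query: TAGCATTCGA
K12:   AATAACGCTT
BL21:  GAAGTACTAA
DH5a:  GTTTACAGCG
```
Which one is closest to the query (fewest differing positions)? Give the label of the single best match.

K12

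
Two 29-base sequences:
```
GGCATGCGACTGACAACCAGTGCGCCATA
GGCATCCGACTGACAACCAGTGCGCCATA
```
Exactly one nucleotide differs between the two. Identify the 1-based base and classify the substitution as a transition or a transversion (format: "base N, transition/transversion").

base 6, transversion

Base 6 changes G→C. G is a purine and C is a pyrimidine, so this is a transversion.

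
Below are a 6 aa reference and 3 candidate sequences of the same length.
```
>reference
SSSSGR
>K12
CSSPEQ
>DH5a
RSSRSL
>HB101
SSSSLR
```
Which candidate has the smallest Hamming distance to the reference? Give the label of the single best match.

K12 differs at 4 residues; DH5a differs at 4 residues; HB101 differs at 1 residue. The closest is HB101.

HB101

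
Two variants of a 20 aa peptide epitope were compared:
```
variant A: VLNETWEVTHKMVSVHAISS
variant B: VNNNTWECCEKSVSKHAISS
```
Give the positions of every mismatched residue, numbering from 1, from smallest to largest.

2, 4, 8, 9, 10, 12, 15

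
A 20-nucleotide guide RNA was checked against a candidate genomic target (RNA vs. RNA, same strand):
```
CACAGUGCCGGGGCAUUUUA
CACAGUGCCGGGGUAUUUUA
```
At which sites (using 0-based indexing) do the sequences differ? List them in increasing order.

Scanning 0-based: 13: C/U.

13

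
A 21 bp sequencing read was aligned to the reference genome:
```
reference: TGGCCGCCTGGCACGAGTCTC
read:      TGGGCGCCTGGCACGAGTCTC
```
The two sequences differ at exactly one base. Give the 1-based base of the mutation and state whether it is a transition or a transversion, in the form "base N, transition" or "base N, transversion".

The sequences differ only at base 4: C→G (pyrimidine→purine), a transversion.

base 4, transversion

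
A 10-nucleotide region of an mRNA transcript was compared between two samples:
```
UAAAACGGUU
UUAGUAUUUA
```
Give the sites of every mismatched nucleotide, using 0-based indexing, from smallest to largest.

1, 3, 4, 5, 6, 7, 9

Differences at site 1 (A→U), site 3 (A→G), site 4 (A→U), site 5 (C→A), site 6 (G→U), site 7 (G→U), site 9 (U→A).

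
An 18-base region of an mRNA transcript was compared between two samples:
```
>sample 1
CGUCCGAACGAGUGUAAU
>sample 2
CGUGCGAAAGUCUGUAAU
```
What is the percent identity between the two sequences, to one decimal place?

77.8%

Mismatches at positions 4, 9, 11, 12 (1-based): 4 of 18.
Identical positions: 14/18 = 77.78% → 77.8%.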